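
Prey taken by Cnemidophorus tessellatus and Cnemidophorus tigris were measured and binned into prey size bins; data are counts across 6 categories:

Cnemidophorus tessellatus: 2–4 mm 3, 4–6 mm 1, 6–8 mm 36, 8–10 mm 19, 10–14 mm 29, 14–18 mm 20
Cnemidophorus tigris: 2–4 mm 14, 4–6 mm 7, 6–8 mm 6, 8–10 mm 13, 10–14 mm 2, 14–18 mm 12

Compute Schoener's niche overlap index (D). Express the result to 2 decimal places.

Proportions for Cnemidophorus tessellatus (n=108): 3/108=0.0278, 1/108=0.0093, 36/108=0.3333, 19/108=0.1759, 29/108=0.2685, 20/108=0.1852
Proportions for Cnemidophorus tigris (n=54): 14/54=0.2593, 7/54=0.1296, 6/54=0.1111, 13/54=0.2407, 2/54=0.0370, 12/54=0.2222
Σ|p₁ᵢ − p₂ᵢ| = 0.2315 + 0.1203 + 0.2222 + 0.0648 + 0.2315 + 0.0370 = 0.9073
D = 1 − ½ × 0.9073 = 1 − 0.45365 = 0.54635

0.55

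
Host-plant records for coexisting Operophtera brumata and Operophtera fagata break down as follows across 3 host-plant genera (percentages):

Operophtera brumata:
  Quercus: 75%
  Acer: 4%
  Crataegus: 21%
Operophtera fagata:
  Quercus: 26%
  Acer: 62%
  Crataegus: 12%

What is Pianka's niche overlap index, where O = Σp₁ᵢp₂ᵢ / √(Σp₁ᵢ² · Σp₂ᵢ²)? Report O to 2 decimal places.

Convert percentages to proportions (divide by 100).
Σ p₁ᵢp₂ᵢ = 0.1950 + 0.0248 + 0.0252 = 0.2450
Σp_1ᵢ² = 0.75² + 0.04² + 0.21² = 0.5625 + 0.0016 + 0.0441 = 0.6082
Σp_2ᵢ² = 0.26² + 0.62² + 0.12² = 0.0676 + 0.3844 + 0.0144 = 0.4664
O = 0.2450 / √(0.6082 × 0.4664) = 0.2450 / 0.53260 = 0.4600

0.46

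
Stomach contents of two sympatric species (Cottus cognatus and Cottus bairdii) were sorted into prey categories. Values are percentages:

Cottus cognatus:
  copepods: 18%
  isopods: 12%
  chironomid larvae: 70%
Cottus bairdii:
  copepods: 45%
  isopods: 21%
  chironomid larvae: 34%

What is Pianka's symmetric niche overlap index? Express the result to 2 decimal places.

Convert percentages to proportions (divide by 100).
Σ p₁ᵢp₂ᵢ = 0.0810 + 0.0252 + 0.2380 = 0.3442
Σp_1ᵢ² = 0.18² + 0.12² + 0.70² = 0.0324 + 0.0144 + 0.4900 = 0.5368
Σp_2ᵢ² = 0.45² + 0.21² + 0.34² = 0.2025 + 0.0441 + 0.1156 = 0.3622
O = 0.3442 / √(0.5368 × 0.3622) = 0.3442 / 0.44094 = 0.7806

0.78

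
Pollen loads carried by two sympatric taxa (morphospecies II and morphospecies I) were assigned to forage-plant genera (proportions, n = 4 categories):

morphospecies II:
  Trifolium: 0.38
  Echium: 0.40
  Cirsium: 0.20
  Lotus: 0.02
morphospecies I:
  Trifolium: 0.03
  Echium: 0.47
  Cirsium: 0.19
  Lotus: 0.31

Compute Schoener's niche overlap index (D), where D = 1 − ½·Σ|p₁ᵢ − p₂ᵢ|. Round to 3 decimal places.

Σ|p₁ᵢ − p₂ᵢ| = 0.35 + 0.07 + 0.01 + 0.29 = 0.72
D = 1 − ½ × 0.72 = 1 − 0.360 = 0.64000

0.640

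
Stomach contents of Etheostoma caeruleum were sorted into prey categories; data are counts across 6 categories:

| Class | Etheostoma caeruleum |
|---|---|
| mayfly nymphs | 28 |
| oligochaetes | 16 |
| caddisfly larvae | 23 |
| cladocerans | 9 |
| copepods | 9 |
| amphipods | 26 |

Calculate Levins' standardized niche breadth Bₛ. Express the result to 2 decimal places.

0.82

Proportions for Etheostoma caeruleum (n=111): 28/111=0.2523, 16/111=0.1441, 23/111=0.2072, 9/111=0.0811, 9/111=0.0811, 26/111=0.2342
Σpᵢ² = 0.2523² + 0.1441² + 0.2072² + 0.0811² + 0.0811² + 0.2342² = 0.063655 + 0.020765 + 0.042932 + 0.006577 + 0.006577 + 0.054850 = 0.195356
B = 1 / 0.195356 = 5.1189
Bₛ = (B − 1)/(n − 1) = (5.1189 − 1)/(6 − 1) = 4.1189/5 = 0.8238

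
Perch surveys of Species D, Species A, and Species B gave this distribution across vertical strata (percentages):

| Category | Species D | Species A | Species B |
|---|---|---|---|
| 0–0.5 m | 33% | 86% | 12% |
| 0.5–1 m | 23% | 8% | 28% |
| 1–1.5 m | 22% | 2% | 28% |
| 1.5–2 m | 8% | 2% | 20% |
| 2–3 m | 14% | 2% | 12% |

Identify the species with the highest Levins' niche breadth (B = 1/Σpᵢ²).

Species B

Convert percentages to proportions (divide by 100).
Σp_Dᵢ² = 0.33² + 0.23² + 0.22² + 0.08² + 0.14² = 0.1089 + 0.0529 + 0.0484 + 0.0064 + 0.0196 = 0.2362
B_D = 1 / 0.2362 = 4.2337
Σp_Aᵢ² = 0.86² + 0.08² + 0.02² + 0.02² + 0.02² = 0.7396 + 0.0064 + 0.0004 + 0.0004 + 0.0004 = 0.7472
B_A = 1 / 0.7472 = 1.3383
Σp_Bᵢ² = 0.12² + 0.28² + 0.28² + 0.20² + 0.12² = 0.0144 + 0.0784 + 0.0784 + 0.0400 + 0.0144 = 0.2256
B_B = 1 / 0.2256 = 4.4326
Highest B → broadest niche (most generalist): Species B (B = 4.43).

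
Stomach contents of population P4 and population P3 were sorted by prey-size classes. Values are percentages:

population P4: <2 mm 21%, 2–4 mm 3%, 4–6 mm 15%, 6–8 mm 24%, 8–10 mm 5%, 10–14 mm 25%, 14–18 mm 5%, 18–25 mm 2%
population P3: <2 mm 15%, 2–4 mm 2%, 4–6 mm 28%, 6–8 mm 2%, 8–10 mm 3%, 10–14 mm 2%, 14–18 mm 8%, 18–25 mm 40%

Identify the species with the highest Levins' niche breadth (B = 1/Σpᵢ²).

Convert percentages to proportions (divide by 100).
Σp_P4ᵢ² = 0.21² + 0.03² + 0.15² + 0.24² + 0.05² + 0.25² + 0.05² + 0.02² = 0.0441 + 0.0009 + 0.0225 + 0.0576 + 0.0025 + 0.0625 + 0.0025 + 0.0004 = 0.1930
B_P4 = 1 / 0.1930 = 5.1813
Σp_P3ᵢ² = 0.15² + 0.02² + 0.28² + 0.02² + 0.03² + 0.02² + 0.08² + 0.40² = 0.0225 + 0.0004 + 0.0784 + 0.0004 + 0.0009 + 0.0004 + 0.0064 + 0.1600 = 0.2694
B_P3 = 1 / 0.2694 = 3.7120
Highest B → broadest niche (most generalist): population P4 (B = 5.18).

population P4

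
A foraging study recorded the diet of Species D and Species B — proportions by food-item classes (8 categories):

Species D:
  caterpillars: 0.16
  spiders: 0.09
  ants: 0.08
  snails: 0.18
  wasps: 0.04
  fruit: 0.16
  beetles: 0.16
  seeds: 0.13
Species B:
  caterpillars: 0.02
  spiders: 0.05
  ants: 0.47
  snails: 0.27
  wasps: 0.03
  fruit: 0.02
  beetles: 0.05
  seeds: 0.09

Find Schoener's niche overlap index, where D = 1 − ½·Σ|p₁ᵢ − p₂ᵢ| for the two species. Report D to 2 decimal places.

0.52

Σ|p₁ᵢ − p₂ᵢ| = 0.14 + 0.04 + 0.39 + 0.09 + 0.01 + 0.14 + 0.11 + 0.04 = 0.96
D = 1 − ½ × 0.96 = 1 − 0.480 = 0.5200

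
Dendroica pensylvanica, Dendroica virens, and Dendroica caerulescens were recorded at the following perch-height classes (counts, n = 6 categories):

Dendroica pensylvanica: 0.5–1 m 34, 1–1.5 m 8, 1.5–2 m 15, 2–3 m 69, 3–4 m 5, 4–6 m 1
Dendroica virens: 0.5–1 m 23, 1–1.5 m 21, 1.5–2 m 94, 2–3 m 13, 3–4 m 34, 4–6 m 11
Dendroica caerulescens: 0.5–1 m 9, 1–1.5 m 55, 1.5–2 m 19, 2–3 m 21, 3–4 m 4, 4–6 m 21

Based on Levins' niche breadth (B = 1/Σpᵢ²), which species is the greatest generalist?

Proportions for Dendroica pensylvanica (n=132): 34/132=0.2576, 8/132=0.0606, 15/132=0.1136, 69/132=0.5227, 5/132=0.0379, 1/132=0.0076
Proportions for Dendroica virens (n=196): 23/196=0.1173, 21/196=0.1071, 94/196=0.4796, 13/196=0.0663, 34/196=0.1735, 11/196=0.0561
Proportions for Dendroica caerulescens (n=129): 9/129=0.0698, 55/129=0.4264, 19/129=0.1473, 21/129=0.1628, 4/129=0.0310, 21/129=0.1628
Σp_pensᵢ² = 0.2576² + 0.0606² + 0.1136² + 0.5227² + 0.0379² + 0.0076² = 0.066358 + 0.003672 + 0.012905 + 0.273215 + 0.001436 + 0.000058 = 0.357644
B_pens = 1 / 0.357644 = 2.7961
Σp_vireᵢ² = 0.1173² + 0.1071² + 0.4796² + 0.0663² + 0.1735² + 0.0561² = 0.013759 + 0.011470 + 0.230016 + 0.004396 + 0.030102 + 0.003147 = 0.292890
B_vire = 1 / 0.292890 = 3.4143
Σp_caerᵢ² = 0.0698² + 0.4264² + 0.1473² + 0.1628² + 0.0310² + 0.1628² = 0.004872 + 0.181817 + 0.021697 + 0.026504 + 0.000961 + 0.026504 = 0.262355
B_caer = 1 / 0.262355 = 3.8116
Highest B → broadest niche (most generalist): Dendroica caerulescens (B = 3.81).

Dendroica caerulescens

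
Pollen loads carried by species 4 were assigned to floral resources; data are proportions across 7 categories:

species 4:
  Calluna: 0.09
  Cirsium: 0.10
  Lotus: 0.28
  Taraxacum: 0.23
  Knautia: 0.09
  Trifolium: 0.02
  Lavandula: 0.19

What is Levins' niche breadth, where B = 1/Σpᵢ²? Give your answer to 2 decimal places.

Σpᵢ² = 0.09² + 0.10² + 0.28² + 0.23² + 0.09² + 0.02² + 0.19² = 0.0081 + 0.0100 + 0.0784 + 0.0529 + 0.0081 + 0.0004 + 0.0361 = 0.1940
B = 1 / 0.1940 = 5.1546

5.15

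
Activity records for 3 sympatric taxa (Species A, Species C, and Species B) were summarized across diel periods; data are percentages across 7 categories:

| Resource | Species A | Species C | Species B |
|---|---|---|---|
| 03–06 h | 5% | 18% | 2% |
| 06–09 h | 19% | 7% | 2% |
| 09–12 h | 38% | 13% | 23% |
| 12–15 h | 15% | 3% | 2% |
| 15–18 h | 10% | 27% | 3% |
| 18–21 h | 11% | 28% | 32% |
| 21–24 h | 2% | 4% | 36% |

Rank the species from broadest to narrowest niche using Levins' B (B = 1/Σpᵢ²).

Convert percentages to proportions (divide by 100).
Σp_Aᵢ² = 0.05² + 0.19² + 0.38² + 0.15² + 0.10² + 0.11² + 0.02² = 0.0025 + 0.0361 + 0.1444 + 0.0225 + 0.0100 + 0.0121 + 0.0004 = 0.2280
B_A = 1 / 0.2280 = 4.3860
Σp_Cᵢ² = 0.18² + 0.07² + 0.13² + 0.03² + 0.27² + 0.28² + 0.04² = 0.0324 + 0.0049 + 0.0169 + 0.0009 + 0.0729 + 0.0784 + 0.0016 = 0.2080
B_C = 1 / 0.2080 = 4.8077
Σp_Bᵢ² = 0.02² + 0.02² + 0.23² + 0.02² + 0.03² + 0.32² + 0.36² = 0.0004 + 0.0004 + 0.0529 + 0.0004 + 0.0009 + 0.1024 + 0.1296 = 0.2870
B_B = 1 / 0.2870 = 3.4843
Ranking by B (broadest → narrowest): Species C (4.81) > Species A (4.39) > Species B (3.48)

Species C > Species A > Species B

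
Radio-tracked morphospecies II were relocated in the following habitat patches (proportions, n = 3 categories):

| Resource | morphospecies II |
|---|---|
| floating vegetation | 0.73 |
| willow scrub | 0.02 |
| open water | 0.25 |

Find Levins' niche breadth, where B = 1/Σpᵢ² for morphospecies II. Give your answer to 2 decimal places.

1.68

Σpᵢ² = 0.73² + 0.02² + 0.25² = 0.5329 + 0.0004 + 0.0625 = 0.5958
B = 1 / 0.5958 = 1.6784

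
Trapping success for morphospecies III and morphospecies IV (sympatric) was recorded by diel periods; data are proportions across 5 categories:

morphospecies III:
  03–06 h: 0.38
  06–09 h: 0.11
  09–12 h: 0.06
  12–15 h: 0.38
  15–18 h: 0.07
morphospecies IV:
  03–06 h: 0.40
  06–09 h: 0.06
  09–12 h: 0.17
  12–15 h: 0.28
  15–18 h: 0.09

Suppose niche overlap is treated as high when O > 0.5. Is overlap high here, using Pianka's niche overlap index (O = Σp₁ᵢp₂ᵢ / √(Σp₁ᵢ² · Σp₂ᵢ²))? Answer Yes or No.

Yes

Σ p₁ᵢp₂ᵢ = 0.1520 + 0.0066 + 0.0102 + 0.1064 + 0.0063 = 0.2815
Σp_1ᵢ² = 0.38² + 0.11² + 0.06² + 0.38² + 0.07² = 0.1444 + 0.0121 + 0.0036 + 0.1444 + 0.0049 = 0.3094
Σp_2ᵢ² = 0.40² + 0.06² + 0.17² + 0.28² + 0.09² = 0.1600 + 0.0036 + 0.0289 + 0.0784 + 0.0081 = 0.2790
O = 0.2815 / √(0.3094 × 0.2790) = 0.2815 / 0.29381 = 0.9581
O = 0.9581 > 0.5 → Yes.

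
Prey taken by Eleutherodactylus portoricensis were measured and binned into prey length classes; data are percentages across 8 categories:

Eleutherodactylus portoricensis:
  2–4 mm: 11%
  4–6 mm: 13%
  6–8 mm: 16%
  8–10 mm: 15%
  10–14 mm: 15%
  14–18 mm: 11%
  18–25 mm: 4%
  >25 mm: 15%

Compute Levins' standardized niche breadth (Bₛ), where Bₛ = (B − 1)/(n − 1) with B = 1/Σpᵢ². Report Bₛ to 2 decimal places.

Convert percentages to proportions (divide by 100).
Σpᵢ² = 0.11² + 0.13² + 0.16² + 0.15² + 0.15² + 0.11² + 0.04² + 0.15² = 0.0121 + 0.0169 + 0.0256 + 0.0225 + 0.0225 + 0.0121 + 0.0016 + 0.0225 = 0.1358
B = 1 / 0.1358 = 7.3638
Bₛ = (B − 1)/(n − 1) = (7.3638 − 1)/(8 − 1) = 6.3638/7 = 0.9091

0.91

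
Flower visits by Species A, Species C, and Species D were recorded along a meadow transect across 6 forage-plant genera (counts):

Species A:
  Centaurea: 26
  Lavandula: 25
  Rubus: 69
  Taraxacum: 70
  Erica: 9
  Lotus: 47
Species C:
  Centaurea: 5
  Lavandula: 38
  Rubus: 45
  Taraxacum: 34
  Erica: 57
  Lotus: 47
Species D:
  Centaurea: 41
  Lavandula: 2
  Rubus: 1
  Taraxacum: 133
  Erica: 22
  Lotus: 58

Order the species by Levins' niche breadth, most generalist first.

Proportions for Species A (n=246): 26/246=0.1057, 25/246=0.1016, 69/246=0.2805, 70/246=0.2846, 9/246=0.0366, 47/246=0.1911
Proportions for Species C (n=226): 5/226=0.0221, 38/226=0.1681, 45/226=0.1991, 34/226=0.1504, 57/226=0.2522, 47/226=0.2080
Proportions for Species D (n=257): 41/257=0.1595, 2/257=0.0078, 1/257=0.0039, 133/257=0.5175, 22/257=0.0856, 58/257=0.2257
Σp_Aᵢ² = 0.1057² + 0.1016² + 0.2805² + 0.2846² + 0.0366² + 0.1911² = 0.011172 + 0.010323 + 0.078680 + 0.080997 + 0.001340 + 0.036519 = 0.219031
B_A = 1 / 0.219031 = 4.5656
Σp_Cᵢ² = 0.0221² + 0.1681² + 0.1991² + 0.1504² + 0.2522² + 0.2080² = 0.000488 + 0.028258 + 0.039641 + 0.022620 + 0.063605 + 0.043264 = 0.197876
B_C = 1 / 0.197876 = 5.0537
Σp_Dᵢ² = 0.1595² + 0.0078² + 0.0039² + 0.5175² + 0.0856² + 0.2257² = 0.025440 + 0.000061 + 0.000015 + 0.267806 + 0.007327 + 0.050940 = 0.351589
B_D = 1 / 0.351589 = 2.8442
Ranking by B (broadest → narrowest): Species C (5.05) > Species A (4.57) > Species D (2.84)

Species C > Species A > Species D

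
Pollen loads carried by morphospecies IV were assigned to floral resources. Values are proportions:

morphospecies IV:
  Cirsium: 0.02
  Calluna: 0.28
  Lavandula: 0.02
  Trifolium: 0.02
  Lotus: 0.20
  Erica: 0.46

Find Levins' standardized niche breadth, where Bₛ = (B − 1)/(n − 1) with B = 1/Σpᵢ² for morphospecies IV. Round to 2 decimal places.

0.40

Σpᵢ² = 0.02² + 0.28² + 0.02² + 0.02² + 0.20² + 0.46² = 0.0004 + 0.0784 + 0.0004 + 0.0004 + 0.0400 + 0.2116 = 0.3312
B = 1 / 0.3312 = 3.0193
Bₛ = (B − 1)/(n − 1) = (3.0193 − 1)/(6 − 1) = 2.0193/5 = 0.4039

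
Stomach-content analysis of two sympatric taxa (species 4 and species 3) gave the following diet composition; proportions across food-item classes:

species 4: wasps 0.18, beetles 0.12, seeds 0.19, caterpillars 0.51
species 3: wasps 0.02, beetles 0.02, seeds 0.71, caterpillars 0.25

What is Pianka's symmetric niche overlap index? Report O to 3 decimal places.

0.608

Σ p₁ᵢp₂ᵢ = 0.0036 + 0.0024 + 0.1349 + 0.1275 = 0.2684
Σp_1ᵢ² = 0.18² + 0.12² + 0.19² + 0.51² = 0.0324 + 0.0144 + 0.0361 + 0.2601 = 0.3430
Σp_2ᵢ² = 0.02² + 0.02² + 0.71² + 0.25² = 0.0004 + 0.0004 + 0.5041 + 0.0625 = 0.5674
O = 0.2684 / √(0.3430 × 0.5674) = 0.2684 / 0.441156 = 0.60840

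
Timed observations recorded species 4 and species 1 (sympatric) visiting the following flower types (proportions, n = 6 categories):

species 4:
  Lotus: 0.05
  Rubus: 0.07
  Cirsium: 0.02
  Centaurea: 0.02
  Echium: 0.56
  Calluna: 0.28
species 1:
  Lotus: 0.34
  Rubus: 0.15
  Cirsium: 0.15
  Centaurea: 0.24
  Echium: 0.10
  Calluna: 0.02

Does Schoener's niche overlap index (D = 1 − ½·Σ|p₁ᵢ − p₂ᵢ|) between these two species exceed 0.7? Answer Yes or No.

Σ|p₁ᵢ − p₂ᵢ| = 0.29 + 0.08 + 0.13 + 0.22 + 0.46 + 0.26 = 1.44
D = 1 − ½ × 1.44 = 1 − 0.720 = 0.2800
D = 0.2800 < 0.7 → No.

No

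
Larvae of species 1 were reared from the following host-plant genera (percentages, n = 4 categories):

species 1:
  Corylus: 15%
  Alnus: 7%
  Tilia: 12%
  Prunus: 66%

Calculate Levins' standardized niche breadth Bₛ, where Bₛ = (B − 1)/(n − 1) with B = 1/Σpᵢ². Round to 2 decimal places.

0.36

Convert percentages to proportions (divide by 100).
Σpᵢ² = 0.15² + 0.07² + 0.12² + 0.66² = 0.0225 + 0.0049 + 0.0144 + 0.4356 = 0.4774
B = 1 / 0.4774 = 2.0947
Bₛ = (B − 1)/(n − 1) = (2.0947 − 1)/(4 − 1) = 1.0947/3 = 0.3649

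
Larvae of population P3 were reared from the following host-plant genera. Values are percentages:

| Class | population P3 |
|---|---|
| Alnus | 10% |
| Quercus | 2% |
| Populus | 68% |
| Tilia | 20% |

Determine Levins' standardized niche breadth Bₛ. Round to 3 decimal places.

0.317

Convert percentages to proportions (divide by 100).
Σpᵢ² = 0.10² + 0.02² + 0.68² + 0.20² = 0.0100 + 0.0004 + 0.4624 + 0.0400 = 0.5128
B = 1 / 0.5128 = 1.95008
Bₛ = (B − 1)/(n − 1) = (1.95008 − 1)/(4 − 1) = 0.95008/3 = 0.31669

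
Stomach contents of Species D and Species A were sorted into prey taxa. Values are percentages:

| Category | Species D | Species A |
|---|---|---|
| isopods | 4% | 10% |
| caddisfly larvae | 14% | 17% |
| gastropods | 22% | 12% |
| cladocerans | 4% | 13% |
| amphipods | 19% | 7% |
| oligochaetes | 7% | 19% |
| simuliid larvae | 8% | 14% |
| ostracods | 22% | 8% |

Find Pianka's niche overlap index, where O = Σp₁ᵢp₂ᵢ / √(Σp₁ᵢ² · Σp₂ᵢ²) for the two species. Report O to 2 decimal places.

Convert percentages to proportions (divide by 100).
Σ p₁ᵢp₂ᵢ = 0.0040 + 0.0238 + 0.0264 + 0.0052 + 0.0133 + 0.0133 + 0.0112 + 0.0176 = 0.1148
Σp_1ᵢ² = 0.04² + 0.14² + 0.22² + 0.04² + 0.19² + 0.07² + 0.08² + 0.22² = 0.0016 + 0.0196 + 0.0484 + 0.0016 + 0.0361 + 0.0049 + 0.0064 + 0.0484 = 0.1670
Σp_2ᵢ² = 0.10² + 0.17² + 0.12² + 0.13² + 0.07² + 0.19² + 0.14² + 0.08² = 0.0100 + 0.0289 + 0.0144 + 0.0169 + 0.0049 + 0.0361 + 0.0196 + 0.0064 = 0.1372
O = 0.1148 / √(0.1670 × 0.1372) = 0.1148 / 0.15137 = 0.7584

0.76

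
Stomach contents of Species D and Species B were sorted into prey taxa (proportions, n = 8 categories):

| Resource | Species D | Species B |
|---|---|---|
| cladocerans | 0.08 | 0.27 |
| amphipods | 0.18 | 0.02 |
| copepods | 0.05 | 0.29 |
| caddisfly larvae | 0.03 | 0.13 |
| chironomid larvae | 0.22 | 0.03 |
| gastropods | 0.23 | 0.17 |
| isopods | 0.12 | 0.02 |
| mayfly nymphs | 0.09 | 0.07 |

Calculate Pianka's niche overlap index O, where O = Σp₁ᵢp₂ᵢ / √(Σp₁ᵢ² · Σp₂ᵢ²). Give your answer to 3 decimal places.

0.526

Σ p₁ᵢp₂ᵢ = 0.0216 + 0.0036 + 0.0145 + 0.0039 + 0.0066 + 0.0391 + 0.0024 + 0.0063 = 0.0980
Σp_1ᵢ² = 0.08² + 0.18² + 0.05² + 0.03² + 0.22² + 0.23² + 0.12² + 0.09² = 0.0064 + 0.0324 + 0.0025 + 0.0009 + 0.0484 + 0.0529 + 0.0144 + 0.0081 = 0.1660
Σp_2ᵢ² = 0.27² + 0.02² + 0.29² + 0.13² + 0.03² + 0.17² + 0.02² + 0.07² = 0.0729 + 0.0004 + 0.0841 + 0.0169 + 0.0009 + 0.0289 + 0.0004 + 0.0049 = 0.2094
O = 0.0980 / √(0.1660 × 0.2094) = 0.0980 / 0.186441 = 0.52564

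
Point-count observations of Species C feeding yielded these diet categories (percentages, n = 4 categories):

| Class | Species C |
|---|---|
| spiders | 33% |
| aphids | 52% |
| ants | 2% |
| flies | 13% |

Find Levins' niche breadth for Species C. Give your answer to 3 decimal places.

2.521

Convert percentages to proportions (divide by 100).
Σpᵢ² = 0.33² + 0.52² + 0.02² + 0.13² = 0.1089 + 0.2704 + 0.0004 + 0.0169 = 0.3966
B = 1 / 0.3966 = 2.52143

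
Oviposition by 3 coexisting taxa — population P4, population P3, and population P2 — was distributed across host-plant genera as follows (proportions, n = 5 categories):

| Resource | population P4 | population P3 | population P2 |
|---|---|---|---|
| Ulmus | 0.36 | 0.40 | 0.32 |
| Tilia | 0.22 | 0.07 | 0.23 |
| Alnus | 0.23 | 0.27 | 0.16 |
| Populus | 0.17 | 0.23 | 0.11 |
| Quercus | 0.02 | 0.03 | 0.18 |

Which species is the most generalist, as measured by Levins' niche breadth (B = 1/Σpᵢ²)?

Σp_P4ᵢ² = 0.36² + 0.22² + 0.23² + 0.17² + 0.02² = 0.1296 + 0.0484 + 0.0529 + 0.0289 + 0.0004 = 0.2602
B_P4 = 1 / 0.2602 = 3.8432
Σp_P3ᵢ² = 0.40² + 0.07² + 0.27² + 0.23² + 0.03² = 0.1600 + 0.0049 + 0.0729 + 0.0529 + 0.0009 = 0.2916
B_P3 = 1 / 0.2916 = 3.4294
Σp_P2ᵢ² = 0.32² + 0.23² + 0.16² + 0.11² + 0.18² = 0.1024 + 0.0529 + 0.0256 + 0.0121 + 0.0324 = 0.2254
B_P2 = 1 / 0.2254 = 4.4366
Highest B → broadest niche (most generalist): population P2 (B = 4.44).

population P2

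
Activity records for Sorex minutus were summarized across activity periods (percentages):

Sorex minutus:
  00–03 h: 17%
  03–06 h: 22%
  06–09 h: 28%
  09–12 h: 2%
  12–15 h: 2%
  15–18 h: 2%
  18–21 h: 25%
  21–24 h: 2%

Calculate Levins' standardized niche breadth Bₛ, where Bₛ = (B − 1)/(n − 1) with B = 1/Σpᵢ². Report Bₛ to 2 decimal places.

Convert percentages to proportions (divide by 100).
Σpᵢ² = 0.17² + 0.22² + 0.28² + 0.02² + 0.02² + 0.02² + 0.25² + 0.02² = 0.0289 + 0.0484 + 0.0784 + 0.0004 + 0.0004 + 0.0004 + 0.0625 + 0.0004 = 0.2198
B = 1 / 0.2198 = 4.5496
Bₛ = (B − 1)/(n − 1) = (4.5496 − 1)/(8 − 1) = 3.5496/7 = 0.5071

0.51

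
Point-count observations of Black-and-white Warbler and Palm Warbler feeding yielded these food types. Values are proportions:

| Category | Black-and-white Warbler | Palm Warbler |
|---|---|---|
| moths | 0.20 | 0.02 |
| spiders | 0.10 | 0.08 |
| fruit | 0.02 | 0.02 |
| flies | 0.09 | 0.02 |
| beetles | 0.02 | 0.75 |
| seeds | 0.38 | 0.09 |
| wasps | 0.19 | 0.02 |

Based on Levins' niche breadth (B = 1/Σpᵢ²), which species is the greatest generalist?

Black-and-white Warbler

Σp_Blacᵢ² = 0.20² + 0.10² + 0.02² + 0.09² + 0.02² + 0.38² + 0.19² = 0.0400 + 0.0100 + 0.0004 + 0.0081 + 0.0004 + 0.1444 + 0.0361 = 0.2394
B_Blac = 1 / 0.2394 = 4.1771
Σp_Palmᵢ² = 0.02² + 0.08² + 0.02² + 0.02² + 0.75² + 0.09² + 0.02² = 0.0004 + 0.0064 + 0.0004 + 0.0004 + 0.5625 + 0.0081 + 0.0004 = 0.5786
B_Palm = 1 / 0.5786 = 1.7283
Highest B → broadest niche (most generalist): Black-and-white Warbler (B = 4.18).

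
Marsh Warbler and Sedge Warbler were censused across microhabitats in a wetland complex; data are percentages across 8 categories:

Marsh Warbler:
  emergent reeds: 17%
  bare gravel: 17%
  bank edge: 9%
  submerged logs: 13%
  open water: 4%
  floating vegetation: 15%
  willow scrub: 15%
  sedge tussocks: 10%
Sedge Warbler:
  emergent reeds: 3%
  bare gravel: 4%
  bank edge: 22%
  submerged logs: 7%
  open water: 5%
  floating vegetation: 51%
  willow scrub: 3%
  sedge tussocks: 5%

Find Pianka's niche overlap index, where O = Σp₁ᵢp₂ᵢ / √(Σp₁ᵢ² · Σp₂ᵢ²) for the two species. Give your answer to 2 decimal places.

0.61

Convert percentages to proportions (divide by 100).
Σ p₁ᵢp₂ᵢ = 0.0051 + 0.0068 + 0.0198 + 0.0091 + 0.0020 + 0.0765 + 0.0045 + 0.0050 = 0.1288
Σp_1ᵢ² = 0.17² + 0.17² + 0.09² + 0.13² + 0.04² + 0.15² + 0.15² + 0.10² = 0.0289 + 0.0289 + 0.0081 + 0.0169 + 0.0016 + 0.0225 + 0.0225 + 0.0100 = 0.1394
Σp_2ᵢ² = 0.03² + 0.04² + 0.22² + 0.07² + 0.05² + 0.51² + 0.03² + 0.05² = 0.0009 + 0.0016 + 0.0484 + 0.0049 + 0.0025 + 0.2601 + 0.0009 + 0.0025 = 0.3218
O = 0.1288 / √(0.1394 × 0.3218) = 0.1288 / 0.21180 = 0.6081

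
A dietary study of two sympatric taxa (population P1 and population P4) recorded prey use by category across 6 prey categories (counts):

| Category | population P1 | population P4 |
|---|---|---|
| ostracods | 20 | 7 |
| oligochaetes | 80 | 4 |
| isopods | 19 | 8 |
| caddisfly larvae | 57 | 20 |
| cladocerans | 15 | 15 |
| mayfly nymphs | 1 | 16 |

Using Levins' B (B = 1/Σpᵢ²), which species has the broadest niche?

Proportions for population P1 (n=192): 20/192=0.1042, 80/192=0.4167, 19/192=0.0990, 57/192=0.2969, 15/192=0.0781, 1/192=0.0052
Proportions for population P4 (n=70): 7/70=0.1000, 4/70=0.0571, 8/70=0.1143, 20/70=0.2857, 15/70=0.2143, 16/70=0.2286
Σp_P1ᵢ² = 0.1042² + 0.4167² + 0.0990² + 0.2969² + 0.0781² + 0.0052² = 0.010858 + 0.173639 + 0.009801 + 0.088150 + 0.006100 + 0.000027 = 0.288575
B_P1 = 1 / 0.288575 = 3.4653
Σp_P4ᵢ² = 0.1000² + 0.0571² + 0.1143² + 0.2857² + 0.2143² + 0.2286² = 0.010000 + 0.003260 + 0.013064 + 0.081624 + 0.045924 + 0.052258 = 0.206130
B_P4 = 1 / 0.206130 = 4.8513
Highest B → broadest niche (most generalist): population P4 (B = 4.85).

population P4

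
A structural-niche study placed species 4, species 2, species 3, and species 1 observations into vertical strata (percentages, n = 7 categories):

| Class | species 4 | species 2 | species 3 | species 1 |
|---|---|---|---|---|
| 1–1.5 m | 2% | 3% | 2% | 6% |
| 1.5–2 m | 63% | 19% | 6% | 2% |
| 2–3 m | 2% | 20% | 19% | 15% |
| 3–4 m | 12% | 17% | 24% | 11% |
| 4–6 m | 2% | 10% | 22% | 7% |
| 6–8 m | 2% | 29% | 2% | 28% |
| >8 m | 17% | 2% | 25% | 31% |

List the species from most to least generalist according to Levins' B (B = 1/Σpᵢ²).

species 2 > species 3 > species 1 > species 4

Convert percentages to proportions (divide by 100).
Σp_4ᵢ² = 0.02² + 0.63² + 0.02² + 0.12² + 0.02² + 0.02² + 0.17² = 0.0004 + 0.3969 + 0.0004 + 0.0144 + 0.0004 + 0.0004 + 0.0289 = 0.4418
B_4 = 1 / 0.4418 = 2.2635
Σp_2ᵢ² = 0.03² + 0.19² + 0.20² + 0.17² + 0.10² + 0.29² + 0.02² = 0.0009 + 0.0361 + 0.0400 + 0.0289 + 0.0100 + 0.0841 + 0.0004 = 0.2004
B_2 = 1 / 0.2004 = 4.9900
Σp_3ᵢ² = 0.02² + 0.06² + 0.19² + 0.24² + 0.22² + 0.02² + 0.25² = 0.0004 + 0.0036 + 0.0361 + 0.0576 + 0.0484 + 0.0004 + 0.0625 = 0.2090
B_3 = 1 / 0.2090 = 4.7847
Σp_1ᵢ² = 0.06² + 0.02² + 0.15² + 0.11² + 0.07² + 0.28² + 0.31² = 0.0036 + 0.0004 + 0.0225 + 0.0121 + 0.0049 + 0.0784 + 0.0961 = 0.2180
B_1 = 1 / 0.2180 = 4.5872
Ranking by B (broadest → narrowest): species 2 (4.99) > species 3 (4.78) > species 1 (4.59) > species 4 (2.26)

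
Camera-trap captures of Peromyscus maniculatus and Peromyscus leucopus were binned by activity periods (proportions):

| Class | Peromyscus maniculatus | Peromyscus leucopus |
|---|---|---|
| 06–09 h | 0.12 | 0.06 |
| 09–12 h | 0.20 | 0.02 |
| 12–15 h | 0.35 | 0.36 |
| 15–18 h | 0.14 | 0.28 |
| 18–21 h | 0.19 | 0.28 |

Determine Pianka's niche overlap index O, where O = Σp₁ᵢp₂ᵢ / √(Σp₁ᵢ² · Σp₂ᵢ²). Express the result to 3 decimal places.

Σ p₁ᵢp₂ᵢ = 0.0072 + 0.0040 + 0.1260 + 0.0392 + 0.0532 = 0.2296
Σp_1ᵢ² = 0.12² + 0.20² + 0.35² + 0.14² + 0.19² = 0.0144 + 0.0400 + 0.1225 + 0.0196 + 0.0361 = 0.2326
Σp_2ᵢ² = 0.06² + 0.02² + 0.36² + 0.28² + 0.28² = 0.0036 + 0.0004 + 0.1296 + 0.0784 + 0.0784 = 0.2904
O = 0.2296 / √(0.2326 × 0.2904) = 0.2296 / 0.259898 = 0.88342

0.883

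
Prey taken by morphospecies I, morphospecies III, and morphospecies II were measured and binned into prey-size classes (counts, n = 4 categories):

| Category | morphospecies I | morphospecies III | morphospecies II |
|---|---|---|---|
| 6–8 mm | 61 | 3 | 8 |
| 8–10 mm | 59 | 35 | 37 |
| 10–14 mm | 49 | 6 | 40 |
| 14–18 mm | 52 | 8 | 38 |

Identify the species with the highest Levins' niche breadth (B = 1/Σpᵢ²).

morphospecies I

Proportions for morphospecies I (n=221): 61/221=0.2760, 59/221=0.2670, 49/221=0.2217, 52/221=0.2353
Proportions for morphospecies III (n=52): 3/52=0.0577, 35/52=0.6731, 6/52=0.1154, 8/52=0.1538
Proportions for morphospecies II (n=123): 8/123=0.0650, 37/123=0.3008, 40/123=0.3252, 38/123=0.3089
Σp_Iᵢ² = 0.2760² + 0.2670² + 0.2217² + 0.2353² = 0.076176 + 0.071289 + 0.049151 + 0.055366 = 0.251982
B_I = 1 / 0.251982 = 3.9685
Σp_IIIᵢ² = 0.0577² + 0.6731² + 0.1154² + 0.1538² = 0.003329 + 0.453064 + 0.013317 + 0.023654 = 0.493364
B_III = 1 / 0.493364 = 2.0269
Σp_IIᵢ² = 0.0650² + 0.3008² + 0.3252² + 0.3089² = 0.004225 + 0.090481 + 0.105755 + 0.095419 = 0.295880
B_II = 1 / 0.295880 = 3.3797
Highest B → broadest niche (most generalist): morphospecies I (B = 3.97).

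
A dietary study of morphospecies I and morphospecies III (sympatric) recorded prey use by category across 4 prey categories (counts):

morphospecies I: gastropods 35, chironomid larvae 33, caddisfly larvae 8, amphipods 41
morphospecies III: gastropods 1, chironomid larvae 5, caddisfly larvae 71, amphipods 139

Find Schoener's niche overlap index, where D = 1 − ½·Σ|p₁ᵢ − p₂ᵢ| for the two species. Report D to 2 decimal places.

Proportions for morphospecies I (n=117): 35/117=0.2991, 33/117=0.2821, 8/117=0.0684, 41/117=0.3504
Proportions for morphospecies III (n=216): 1/216=0.0046, 5/216=0.0231, 71/216=0.3287, 139/216=0.6435
Σ|p₁ᵢ − p₂ᵢ| = 0.2945 + 0.2590 + 0.2603 + 0.2931 = 1.1069
D = 1 − ½ × 1.1069 = 1 − 0.55345 = 0.44655

0.45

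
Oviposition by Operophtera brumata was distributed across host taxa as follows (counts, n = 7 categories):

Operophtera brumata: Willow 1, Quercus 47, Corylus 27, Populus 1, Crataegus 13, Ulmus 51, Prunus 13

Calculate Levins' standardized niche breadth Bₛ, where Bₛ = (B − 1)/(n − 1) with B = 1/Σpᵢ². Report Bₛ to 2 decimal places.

Proportions for Operophtera brumata (n=153): 1/153=0.0065, 47/153=0.3072, 27/153=0.1765, 1/153=0.0065, 13/153=0.0850, 51/153=0.3333, 13/153=0.0850
Σpᵢ² = 0.0065² + 0.3072² + 0.1765² + 0.0065² + 0.0850² + 0.3333² + 0.0850² = 0.000042 + 0.094372 + 0.031152 + 0.000042 + 0.007225 + 0.111089 + 0.007225 = 0.251147
B = 1 / 0.251147 = 3.9817
Bₛ = (B − 1)/(n − 1) = (3.9817 − 1)/(7 − 1) = 2.9817/6 = 0.4970

0.50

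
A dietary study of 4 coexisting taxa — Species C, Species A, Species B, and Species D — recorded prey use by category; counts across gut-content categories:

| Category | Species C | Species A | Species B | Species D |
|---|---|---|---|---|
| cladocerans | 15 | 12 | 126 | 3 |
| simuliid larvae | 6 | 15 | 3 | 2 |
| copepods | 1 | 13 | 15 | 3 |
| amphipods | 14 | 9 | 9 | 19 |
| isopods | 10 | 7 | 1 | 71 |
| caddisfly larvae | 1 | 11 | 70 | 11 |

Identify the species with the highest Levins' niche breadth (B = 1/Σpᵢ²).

Proportions for Species C (n=47): 15/47=0.3191, 6/47=0.1277, 1/47=0.0213, 14/47=0.2979, 10/47=0.2128, 1/47=0.0213
Proportions for Species A (n=67): 12/67=0.1791, 15/67=0.2239, 13/67=0.1940, 9/67=0.1343, 7/67=0.1045, 11/67=0.1642
Proportions for Species B (n=224): 126/224=0.5625, 3/224=0.0134, 15/224=0.0670, 9/224=0.0402, 1/224=0.0045, 70/224=0.3125
Proportions for Species D (n=109): 3/109=0.0275, 2/109=0.0183, 3/109=0.0275, 19/109=0.1743, 71/109=0.6514, 11/109=0.1009
Σp_Cᵢ² = 0.3191² + 0.1277² + 0.0213² + 0.2979² + 0.2128² + 0.0213² = 0.101825 + 0.016307 + 0.000454 + 0.088744 + 0.045284 + 0.000454 = 0.253068
B_C = 1 / 0.253068 = 3.9515
Σp_Aᵢ² = 0.1791² + 0.2239² + 0.1940² + 0.1343² + 0.1045² + 0.1642² = 0.032077 + 0.050131 + 0.037636 + 0.018036 + 0.010920 + 0.026962 = 0.175762
B_A = 1 / 0.175762 = 5.6895
Σp_Bᵢ² = 0.5625² + 0.0134² + 0.0670² + 0.0402² + 0.0045² + 0.3125² = 0.316406 + 0.000180 + 0.004489 + 0.001616 + 0.000020 + 0.097656 = 0.420367
B_B = 1 / 0.420367 = 2.3789
Σp_Dᵢ² = 0.0275² + 0.0183² + 0.0275² + 0.1743² + 0.6514² + 0.1009² = 0.000756 + 0.000335 + 0.000756 + 0.030380 + 0.424322 + 0.010181 = 0.466730
B_D = 1 / 0.466730 = 2.1426
Highest B → broadest niche (most generalist): Species A (B = 5.69).

Species A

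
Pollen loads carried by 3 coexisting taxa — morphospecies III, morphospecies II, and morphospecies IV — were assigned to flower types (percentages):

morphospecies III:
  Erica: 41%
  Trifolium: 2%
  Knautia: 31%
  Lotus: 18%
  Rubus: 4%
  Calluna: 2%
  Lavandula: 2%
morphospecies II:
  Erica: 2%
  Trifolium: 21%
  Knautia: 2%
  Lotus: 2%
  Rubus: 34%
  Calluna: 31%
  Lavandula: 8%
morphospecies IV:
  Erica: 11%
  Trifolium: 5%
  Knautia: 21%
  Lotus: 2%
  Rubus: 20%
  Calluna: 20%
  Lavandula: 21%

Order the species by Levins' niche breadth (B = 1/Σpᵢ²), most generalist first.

morphospecies IV > morphospecies II > morphospecies III

Convert percentages to proportions (divide by 100).
Σp_IIIᵢ² = 0.41² + 0.02² + 0.31² + 0.18² + 0.04² + 0.02² + 0.02² = 0.1681 + 0.0004 + 0.0961 + 0.0324 + 0.0016 + 0.0004 + 0.0004 = 0.2994
B_III = 1 / 0.2994 = 3.3400
Σp_IIᵢ² = 0.02² + 0.21² + 0.02² + 0.02² + 0.34² + 0.31² + 0.08² = 0.0004 + 0.0441 + 0.0004 + 0.0004 + 0.1156 + 0.0961 + 0.0064 = 0.2634
B_II = 1 / 0.2634 = 3.7965
Σp_IVᵢ² = 0.11² + 0.05² + 0.21² + 0.02² + 0.20² + 0.20² + 0.21² = 0.0121 + 0.0025 + 0.0441 + 0.0004 + 0.0400 + 0.0400 + 0.0441 = 0.1832
B_IV = 1 / 0.1832 = 5.4585
Ranking by B (broadest → narrowest): morphospecies IV (5.46) > morphospecies II (3.80) > morphospecies III (3.34)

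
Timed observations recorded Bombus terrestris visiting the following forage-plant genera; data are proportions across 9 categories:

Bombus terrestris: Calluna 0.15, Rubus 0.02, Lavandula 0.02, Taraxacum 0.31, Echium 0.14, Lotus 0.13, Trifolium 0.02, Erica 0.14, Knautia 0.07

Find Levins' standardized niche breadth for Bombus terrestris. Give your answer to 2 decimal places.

0.57

Σpᵢ² = 0.15² + 0.02² + 0.02² + 0.31² + 0.14² + 0.13² + 0.02² + 0.14² + 0.07² = 0.0225 + 0.0004 + 0.0004 + 0.0961 + 0.0196 + 0.0169 + 0.0004 + 0.0196 + 0.0049 = 0.1808
B = 1 / 0.1808 = 5.5310
Bₛ = (B − 1)/(n − 1) = (5.5310 − 1)/(9 − 1) = 4.5310/8 = 0.5664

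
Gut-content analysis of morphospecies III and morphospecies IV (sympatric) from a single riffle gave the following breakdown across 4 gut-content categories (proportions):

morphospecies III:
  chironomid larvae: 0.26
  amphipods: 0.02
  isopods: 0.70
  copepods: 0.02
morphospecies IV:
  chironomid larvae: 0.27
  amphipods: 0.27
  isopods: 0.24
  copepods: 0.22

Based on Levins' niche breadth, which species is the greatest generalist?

Σp_IIIᵢ² = 0.26² + 0.02² + 0.70² + 0.02² = 0.0676 + 0.0004 + 0.4900 + 0.0004 = 0.5584
B_III = 1 / 0.5584 = 1.7908
Σp_IVᵢ² = 0.27² + 0.27² + 0.24² + 0.22² = 0.0729 + 0.0729 + 0.0576 + 0.0484 = 0.2518
B_IV = 1 / 0.2518 = 3.9714
Highest B → broadest niche (most generalist): morphospecies IV (B = 3.97).

morphospecies IV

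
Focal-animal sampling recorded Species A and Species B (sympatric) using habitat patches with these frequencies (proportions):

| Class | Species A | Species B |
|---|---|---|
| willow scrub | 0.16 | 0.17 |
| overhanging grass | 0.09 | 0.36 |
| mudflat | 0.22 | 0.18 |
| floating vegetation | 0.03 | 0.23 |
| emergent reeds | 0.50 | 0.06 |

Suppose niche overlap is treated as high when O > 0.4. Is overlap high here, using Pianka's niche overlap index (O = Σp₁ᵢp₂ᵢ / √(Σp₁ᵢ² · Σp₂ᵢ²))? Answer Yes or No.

Yes

Σ p₁ᵢp₂ᵢ = 0.0272 + 0.0324 + 0.0396 + 0.0069 + 0.0300 = 0.1361
Σp_1ᵢ² = 0.16² + 0.09² + 0.22² + 0.03² + 0.50² = 0.0256 + 0.0081 + 0.0484 + 0.0009 + 0.2500 = 0.3330
Σp_2ᵢ² = 0.17² + 0.36² + 0.18² + 0.23² + 0.06² = 0.0289 + 0.1296 + 0.0324 + 0.0529 + 0.0036 = 0.2474
O = 0.1361 / √(0.3330 × 0.2474) = 0.1361 / 0.28703 = 0.4742
O = 0.4742 > 0.4 → Yes.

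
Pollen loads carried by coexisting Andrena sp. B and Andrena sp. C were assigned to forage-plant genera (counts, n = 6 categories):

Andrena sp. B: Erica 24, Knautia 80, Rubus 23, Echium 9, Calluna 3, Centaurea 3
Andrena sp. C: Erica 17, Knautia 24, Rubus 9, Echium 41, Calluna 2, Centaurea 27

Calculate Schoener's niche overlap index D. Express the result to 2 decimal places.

Proportions for Andrena sp. B (n=142): 24/142=0.1690, 80/142=0.5634, 23/142=0.1620, 9/142=0.0634, 3/142=0.0211, 3/142=0.0211
Proportions for Andrena sp. C (n=120): 17/120=0.1417, 24/120=0.2000, 9/120=0.0750, 41/120=0.3417, 2/120=0.0167, 27/120=0.2250
Σ|p₁ᵢ − p₂ᵢ| = 0.0273 + 0.3634 + 0.0870 + 0.2783 + 0.0044 + 0.2039 = 0.9643
D = 1 − ½ × 0.9643 = 1 − 0.48215 = 0.51785

0.52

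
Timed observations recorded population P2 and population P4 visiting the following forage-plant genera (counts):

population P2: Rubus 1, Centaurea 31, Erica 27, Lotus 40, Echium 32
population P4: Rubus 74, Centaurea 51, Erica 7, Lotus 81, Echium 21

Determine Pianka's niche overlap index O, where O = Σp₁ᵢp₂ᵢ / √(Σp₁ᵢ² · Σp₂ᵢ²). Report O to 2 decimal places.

0.71

Proportions for population P2 (n=131): 1/131=0.0076, 31/131=0.2366, 27/131=0.2061, 40/131=0.3053, 32/131=0.2443
Proportions for population P4 (n=234): 74/234=0.3162, 51/234=0.2179, 7/234=0.0299, 81/234=0.3462, 21/234=0.0897
Σ p₁ᵢp₂ᵢ = 0.002403 + 0.051555 + 0.006162 + 0.105695 + 0.021914 = 0.187729
Σp_1ᵢ² = 0.0076² + 0.2366² + 0.2061² + 0.3053² + 0.2443² = 0.000058 + 0.055980 + 0.042477 + 0.093208 + 0.059682 = 0.251405
Σp_2ᵢ² = 0.3162² + 0.2179² + 0.0299² + 0.3462² + 0.0897² = 0.099982 + 0.047480 + 0.000894 + 0.119854 + 0.008046 = 0.276256
O = 0.187729 / √(0.251405 × 0.276256) = 0.187729 / 0.2635377 = 0.7123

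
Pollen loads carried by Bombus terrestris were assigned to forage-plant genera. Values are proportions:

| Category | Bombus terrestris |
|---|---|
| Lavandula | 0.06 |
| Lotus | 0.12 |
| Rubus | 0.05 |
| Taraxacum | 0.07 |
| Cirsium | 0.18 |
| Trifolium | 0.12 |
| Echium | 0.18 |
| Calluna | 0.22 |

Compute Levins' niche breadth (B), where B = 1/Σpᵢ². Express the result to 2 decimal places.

6.54

Σpᵢ² = 0.06² + 0.12² + 0.05² + 0.07² + 0.18² + 0.12² + 0.18² + 0.22² = 0.0036 + 0.0144 + 0.0025 + 0.0049 + 0.0324 + 0.0144 + 0.0324 + 0.0484 = 0.1530
B = 1 / 0.1530 = 6.5359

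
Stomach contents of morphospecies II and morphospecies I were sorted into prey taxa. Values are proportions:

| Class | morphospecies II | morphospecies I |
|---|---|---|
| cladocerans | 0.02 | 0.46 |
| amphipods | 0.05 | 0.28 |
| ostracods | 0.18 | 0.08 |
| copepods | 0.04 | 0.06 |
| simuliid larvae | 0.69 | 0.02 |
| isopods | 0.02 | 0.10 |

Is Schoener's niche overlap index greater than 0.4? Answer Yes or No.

Σ|p₁ᵢ − p₂ᵢ| = 0.44 + 0.23 + 0.10 + 0.02 + 0.67 + 0.08 = 1.54
D = 1 − ½ × 1.54 = 1 − 0.770 = 0.2300
D = 0.2300 < 0.4 → No.

No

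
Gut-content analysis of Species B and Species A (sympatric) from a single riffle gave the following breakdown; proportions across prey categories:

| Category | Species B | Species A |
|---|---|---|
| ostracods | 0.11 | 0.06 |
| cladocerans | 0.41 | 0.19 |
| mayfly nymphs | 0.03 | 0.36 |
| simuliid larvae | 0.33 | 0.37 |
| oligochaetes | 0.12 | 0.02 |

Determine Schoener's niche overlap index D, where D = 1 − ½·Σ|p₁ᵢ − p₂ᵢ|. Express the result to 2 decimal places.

Σ|p₁ᵢ − p₂ᵢ| = 0.05 + 0.22 + 0.33 + 0.04 + 0.10 = 0.74
D = 1 − ½ × 0.74 = 1 − 0.370 = 0.6300

0.63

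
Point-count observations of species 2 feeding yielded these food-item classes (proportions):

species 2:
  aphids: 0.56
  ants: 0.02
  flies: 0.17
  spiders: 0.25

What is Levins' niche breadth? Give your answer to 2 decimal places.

2.47

Σpᵢ² = 0.56² + 0.02² + 0.17² + 0.25² = 0.3136 + 0.0004 + 0.0289 + 0.0625 = 0.4054
B = 1 / 0.4054 = 2.4667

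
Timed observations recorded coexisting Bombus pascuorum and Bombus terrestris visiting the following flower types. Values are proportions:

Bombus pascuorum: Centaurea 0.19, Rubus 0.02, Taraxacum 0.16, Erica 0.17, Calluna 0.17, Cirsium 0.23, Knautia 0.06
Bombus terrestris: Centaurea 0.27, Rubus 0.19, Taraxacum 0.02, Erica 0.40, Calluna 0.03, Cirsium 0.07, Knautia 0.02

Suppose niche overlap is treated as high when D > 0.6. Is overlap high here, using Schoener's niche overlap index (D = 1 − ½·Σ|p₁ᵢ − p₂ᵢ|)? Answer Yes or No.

No

Σ|p₁ᵢ − p₂ᵢ| = 0.08 + 0.17 + 0.14 + 0.23 + 0.14 + 0.16 + 0.04 = 0.96
D = 1 − ½ × 0.96 = 1 − 0.480 = 0.5200
D = 0.5200 < 0.6 → No.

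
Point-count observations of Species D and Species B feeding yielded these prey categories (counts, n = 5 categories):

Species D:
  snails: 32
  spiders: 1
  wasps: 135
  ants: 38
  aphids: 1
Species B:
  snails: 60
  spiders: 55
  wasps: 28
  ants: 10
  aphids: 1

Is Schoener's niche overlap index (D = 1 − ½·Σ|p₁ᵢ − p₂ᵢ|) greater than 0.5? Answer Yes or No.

Proportions for Species D (n=207): 32/207=0.1546, 1/207=0.0048, 135/207=0.6522, 38/207=0.1836, 1/207=0.0048
Proportions for Species B (n=154): 60/154=0.3896, 55/154=0.3571, 28/154=0.1818, 10/154=0.0649, 1/154=0.0065
Σ|p₁ᵢ − p₂ᵢ| = 0.2350 + 0.3523 + 0.4704 + 0.1187 + 0.0017 = 1.1781
D = 1 − ½ × 1.1781 = 1 − 0.58905 = 0.41095
D = 0.41095 < 0.5 → No.

No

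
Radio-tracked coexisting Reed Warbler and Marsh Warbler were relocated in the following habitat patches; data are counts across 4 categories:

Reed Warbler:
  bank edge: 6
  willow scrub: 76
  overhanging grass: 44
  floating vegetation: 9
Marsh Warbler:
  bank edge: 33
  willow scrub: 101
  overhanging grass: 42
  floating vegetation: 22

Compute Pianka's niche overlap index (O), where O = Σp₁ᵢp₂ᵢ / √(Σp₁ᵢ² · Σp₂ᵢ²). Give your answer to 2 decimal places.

Proportions for Reed Warbler (n=135): 6/135=0.0444, 76/135=0.5630, 44/135=0.3259, 9/135=0.0667
Proportions for Marsh Warbler (n=198): 33/198=0.1667, 101/198=0.5101, 42/198=0.2121, 22/198=0.1111
Σ p₁ᵢp₂ᵢ = 0.007401 + 0.287186 + 0.069123 + 0.007410 = 0.371120
Σp_1ᵢ² = 0.0444² + 0.5630² + 0.3259² + 0.0667² = 0.001971 + 0.316969 + 0.106211 + 0.004449 = 0.429600
Σp_2ᵢ² = 0.1667² + 0.5101² + 0.2121² + 0.1111² = 0.027789 + 0.260202 + 0.044986 + 0.012343 = 0.345320
O = 0.371120 / √(0.429600 × 0.345320) = 0.371120 / 0.3851616 = 0.9635

0.96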